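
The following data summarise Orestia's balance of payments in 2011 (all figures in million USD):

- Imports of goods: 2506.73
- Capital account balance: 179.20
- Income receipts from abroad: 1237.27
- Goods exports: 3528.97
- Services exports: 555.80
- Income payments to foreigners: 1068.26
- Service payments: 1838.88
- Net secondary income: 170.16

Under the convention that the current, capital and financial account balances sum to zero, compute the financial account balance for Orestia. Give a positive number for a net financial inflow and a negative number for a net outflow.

Goods balance = 3528.97 - 2506.73 = 1022.24
Services balance = 555.80 - 1838.88 = -1283.08
Trade balance (goods + services) = 1022.24 + (-1283.08) = -260.84
Net primary income = 1237.27 - 1068.26 = 169.01
Net secondary income = 170.16
Current account = -260.84 + 169.01 + 170.16 = 78.33
Financial account = -(78.33 + 179.20) = -257.53

-257.53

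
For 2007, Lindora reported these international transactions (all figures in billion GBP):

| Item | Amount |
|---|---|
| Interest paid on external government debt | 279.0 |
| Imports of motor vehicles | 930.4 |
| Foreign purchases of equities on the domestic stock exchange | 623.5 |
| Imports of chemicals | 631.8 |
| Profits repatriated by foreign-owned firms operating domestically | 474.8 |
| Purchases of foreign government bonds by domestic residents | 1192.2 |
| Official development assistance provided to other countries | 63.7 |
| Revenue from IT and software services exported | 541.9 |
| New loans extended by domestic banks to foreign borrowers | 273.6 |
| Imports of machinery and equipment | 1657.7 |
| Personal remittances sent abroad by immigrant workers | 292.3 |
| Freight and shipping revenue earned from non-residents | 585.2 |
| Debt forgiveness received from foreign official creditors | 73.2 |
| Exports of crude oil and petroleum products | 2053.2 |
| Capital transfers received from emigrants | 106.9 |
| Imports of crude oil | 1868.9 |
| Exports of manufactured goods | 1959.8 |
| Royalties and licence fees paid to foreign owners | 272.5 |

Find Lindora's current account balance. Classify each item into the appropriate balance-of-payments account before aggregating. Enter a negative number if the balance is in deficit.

-1331.0

Goods: -930.4 + 1959.8 - 631.8 - 1868.9 + 2053.2 - 1657.7 = -1075.8
Services: 585.2 + 541.9 - 272.5 = 854.6
Primary income: -474.8 - 279.0 = -753.8
Secondary income: -292.3 - 63.7 = -356.0
Current account = (-1075.8) + 854.6 + (-753.8) + (-356.0) = -1331.0
(Excluded from the current account — financial account: foreign purchases of equities on the domestic stock exchange 623.5, purchases of foreign government bonds by domestic residents 1192.2, new loans extended by domestic banks to foreign borrowers 273.6; capital account: debt forgiveness received from foreign official creditors 73.2, capital transfers received from emigrants 106.9.)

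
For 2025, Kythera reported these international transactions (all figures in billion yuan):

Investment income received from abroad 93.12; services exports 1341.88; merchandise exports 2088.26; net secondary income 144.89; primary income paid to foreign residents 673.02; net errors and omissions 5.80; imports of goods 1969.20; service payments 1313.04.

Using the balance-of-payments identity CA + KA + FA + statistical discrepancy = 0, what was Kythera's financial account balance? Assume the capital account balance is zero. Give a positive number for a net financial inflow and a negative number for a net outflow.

281.31

Goods balance = 2088.26 - 1969.20 = 119.06
Services balance = 1341.88 - 1313.04 = 28.84
Trade balance (goods + services) = 119.06 + 28.84 = 147.90
Net primary income = 93.12 - 673.02 = -579.90
Net secondary income = 144.89
Current account = 147.90 + (-579.90) + 144.89 = -287.11
Financial account = -(-287.11 + 5.80) = 281.31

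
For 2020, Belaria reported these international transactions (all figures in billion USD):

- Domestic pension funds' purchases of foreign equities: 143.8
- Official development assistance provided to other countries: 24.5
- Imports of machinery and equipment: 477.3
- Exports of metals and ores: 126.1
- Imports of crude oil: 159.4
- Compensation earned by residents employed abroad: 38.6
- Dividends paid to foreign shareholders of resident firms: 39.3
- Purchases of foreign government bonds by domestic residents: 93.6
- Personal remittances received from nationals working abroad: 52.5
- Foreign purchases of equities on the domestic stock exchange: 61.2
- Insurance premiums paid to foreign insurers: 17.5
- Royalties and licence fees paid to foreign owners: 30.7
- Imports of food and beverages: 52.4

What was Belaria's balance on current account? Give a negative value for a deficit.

Goods: -159.4 - 52.4 + 126.1 - 477.3 = -563.0
Services: -30.7 - 17.5 = -48.2
Primary income: 38.6 - 39.3 = -0.7
Secondary income: -24.5 + 52.5 = 28.0
Current account = (-563.0) + (-48.2) + (-0.7) + 28.0 = -583.9
(Excluded from the current account — financial account: domestic pension funds' purchases of foreign equities 143.8, purchases of foreign government bonds by domestic residents 93.6, foreign purchases of equities on the domestic stock exchange 61.2.)

-583.9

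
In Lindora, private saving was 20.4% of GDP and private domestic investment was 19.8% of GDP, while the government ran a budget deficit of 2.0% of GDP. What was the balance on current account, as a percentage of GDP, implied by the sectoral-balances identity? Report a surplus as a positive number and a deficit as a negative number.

-1.4

By the sectoral-balances identity, CA = (S_private - I) + (T - G).
Private balance = 20.4 - 19.8 = 0.6
Government balance (T - G) = -2.0
CA = 0.6 + (-2.0) = -1.4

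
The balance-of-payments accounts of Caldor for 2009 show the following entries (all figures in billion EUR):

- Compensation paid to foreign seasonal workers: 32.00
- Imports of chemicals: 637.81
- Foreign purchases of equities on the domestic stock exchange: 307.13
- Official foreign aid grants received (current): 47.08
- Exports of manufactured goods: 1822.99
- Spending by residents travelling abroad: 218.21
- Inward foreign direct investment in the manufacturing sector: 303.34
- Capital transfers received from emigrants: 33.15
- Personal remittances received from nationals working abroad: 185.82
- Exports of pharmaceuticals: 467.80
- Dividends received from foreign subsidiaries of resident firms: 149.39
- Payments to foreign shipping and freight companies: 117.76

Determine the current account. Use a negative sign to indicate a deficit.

Goods: -637.81 + 1822.99 + 467.80 = 1652.98
Services: -117.76 - 218.21 = -335.97
Primary income: -32.00 + 149.39 = 117.39
Secondary income: 47.08 + 185.82 = 232.90
Current account = 1652.98 + (-335.97) + 117.39 + 232.90 = 1667.30
(Excluded from the current account — financial account: foreign purchases of equities on the domestic stock exchange 307.13, inward foreign direct investment in the manufacturing sector 303.34; capital account: capital transfers received from emigrants 33.15.)

1667.30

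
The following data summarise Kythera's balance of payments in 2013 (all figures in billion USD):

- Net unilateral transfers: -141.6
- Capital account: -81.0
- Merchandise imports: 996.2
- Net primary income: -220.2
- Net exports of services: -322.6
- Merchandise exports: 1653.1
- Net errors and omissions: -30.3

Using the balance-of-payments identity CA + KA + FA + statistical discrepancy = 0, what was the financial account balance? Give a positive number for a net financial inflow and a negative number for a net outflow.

138.8

Goods balance = 1653.1 - 996.2 = 656.9
Services balance = -322.6
Trade balance (goods + services) = 656.9 + (-322.6) = 334.3
Net primary income = -220.2
Net secondary income = -141.6
Current account = 334.3 + (-220.2) + (-141.6) = -27.5
Financial account = -(-27.5 + (-81.0) + (-30.3)) = 138.8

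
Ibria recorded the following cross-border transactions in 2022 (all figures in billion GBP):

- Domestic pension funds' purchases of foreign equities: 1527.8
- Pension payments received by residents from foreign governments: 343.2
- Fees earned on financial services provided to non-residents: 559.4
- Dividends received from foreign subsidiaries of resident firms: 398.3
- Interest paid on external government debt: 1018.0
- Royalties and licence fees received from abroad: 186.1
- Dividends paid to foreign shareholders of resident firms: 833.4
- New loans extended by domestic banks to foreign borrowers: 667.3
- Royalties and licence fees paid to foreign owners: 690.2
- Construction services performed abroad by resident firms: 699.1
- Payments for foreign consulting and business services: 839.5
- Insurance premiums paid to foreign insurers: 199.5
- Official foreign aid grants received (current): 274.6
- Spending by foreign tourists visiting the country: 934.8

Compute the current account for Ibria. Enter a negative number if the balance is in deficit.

-185.1

Services: 559.4 + 186.1 - 690.2 - 199.5 + 699.1 + 934.8 - 839.5 = 650.2
Primary income: -833.4 + 398.3 - 1018.0 = -1453.1
Secondary income: 274.6 + 343.2 = 617.8
Current account = 650.2 + (-1453.1) + 617.8 = -185.1
(Excluded from the current account — financial account: domestic pension funds' purchases of foreign equities 1527.8, new loans extended by domestic banks to foreign borrowers 667.3.)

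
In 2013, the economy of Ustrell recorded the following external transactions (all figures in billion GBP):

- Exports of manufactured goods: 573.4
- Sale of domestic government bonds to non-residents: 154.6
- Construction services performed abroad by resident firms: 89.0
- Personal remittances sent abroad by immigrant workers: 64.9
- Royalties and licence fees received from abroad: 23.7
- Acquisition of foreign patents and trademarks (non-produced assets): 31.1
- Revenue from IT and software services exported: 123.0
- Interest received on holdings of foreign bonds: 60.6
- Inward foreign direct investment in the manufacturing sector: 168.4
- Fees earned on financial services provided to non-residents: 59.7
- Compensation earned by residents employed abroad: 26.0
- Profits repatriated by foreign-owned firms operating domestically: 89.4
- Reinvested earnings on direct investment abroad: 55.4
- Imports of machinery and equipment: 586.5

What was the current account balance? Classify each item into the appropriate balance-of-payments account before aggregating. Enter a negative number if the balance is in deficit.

Goods: 573.4 - 586.5 = -13.1
Services: 23.7 + 123.0 + 89.0 + 59.7 = 295.4
Primary income: 60.6 + 26.0 - 89.4 + 55.4 = 52.6
Secondary income: -64.9
Current account = (-13.1) + 295.4 + 52.6 + (-64.9) = 270.0
(Excluded from the current account — financial account: sale of domestic government bonds to non-residents 154.6, inward foreign direct investment in the manufacturing sector 168.4; capital account: acquisition of foreign patents and trademarks (non-produced assets) 31.1.)

270.0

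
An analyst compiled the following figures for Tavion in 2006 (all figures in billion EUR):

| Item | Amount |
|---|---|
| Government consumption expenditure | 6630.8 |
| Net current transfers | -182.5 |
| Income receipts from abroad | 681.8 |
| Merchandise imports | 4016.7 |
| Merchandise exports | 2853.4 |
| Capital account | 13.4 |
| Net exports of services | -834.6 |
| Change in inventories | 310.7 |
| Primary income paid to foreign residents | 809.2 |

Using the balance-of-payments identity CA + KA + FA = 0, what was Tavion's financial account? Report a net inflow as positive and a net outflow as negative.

2294.4

Goods balance = 2853.4 - 4016.7 = -1163.3
Services balance = -834.6
Trade balance (goods + services) = -1163.3 + (-834.6) = -1997.9
Net primary income = 681.8 - 809.2 = -127.4
Net secondary income = -182.5
Current account = -1997.9 + (-127.4) + (-182.5) = -2307.8
Financial account = -(-2307.8 + 13.4) = 2294.4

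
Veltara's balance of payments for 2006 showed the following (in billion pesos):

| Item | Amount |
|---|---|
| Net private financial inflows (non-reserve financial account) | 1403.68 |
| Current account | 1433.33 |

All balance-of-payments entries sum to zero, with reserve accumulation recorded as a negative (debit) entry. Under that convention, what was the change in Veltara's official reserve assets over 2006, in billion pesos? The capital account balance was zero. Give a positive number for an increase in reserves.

Official reserve transactions balance = -(1433.33 + 1403.68) = -2837.01
An accumulation of reserves is recorded as a debit (negative entry), so the change in the stock of reserves is the negative of that balance.
Change in official reserves = -(-2837.01) = 2837.01

2837.01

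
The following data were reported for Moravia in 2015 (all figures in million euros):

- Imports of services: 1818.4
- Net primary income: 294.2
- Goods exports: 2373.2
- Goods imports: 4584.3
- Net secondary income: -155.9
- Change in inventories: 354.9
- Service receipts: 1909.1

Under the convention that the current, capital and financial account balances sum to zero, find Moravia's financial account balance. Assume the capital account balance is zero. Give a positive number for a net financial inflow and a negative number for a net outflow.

Goods balance = 2373.2 - 4584.3 = -2211.1
Services balance = 1909.1 - 1818.4 = 90.7
Trade balance (goods + services) = -2211.1 + 90.7 = -2120.4
Net primary income = 294.2
Net secondary income = -155.9
Current account = -2120.4 + 294.2 + (-155.9) = -1982.1
Financial account = -(-1982.1) = 1982.1

1982.1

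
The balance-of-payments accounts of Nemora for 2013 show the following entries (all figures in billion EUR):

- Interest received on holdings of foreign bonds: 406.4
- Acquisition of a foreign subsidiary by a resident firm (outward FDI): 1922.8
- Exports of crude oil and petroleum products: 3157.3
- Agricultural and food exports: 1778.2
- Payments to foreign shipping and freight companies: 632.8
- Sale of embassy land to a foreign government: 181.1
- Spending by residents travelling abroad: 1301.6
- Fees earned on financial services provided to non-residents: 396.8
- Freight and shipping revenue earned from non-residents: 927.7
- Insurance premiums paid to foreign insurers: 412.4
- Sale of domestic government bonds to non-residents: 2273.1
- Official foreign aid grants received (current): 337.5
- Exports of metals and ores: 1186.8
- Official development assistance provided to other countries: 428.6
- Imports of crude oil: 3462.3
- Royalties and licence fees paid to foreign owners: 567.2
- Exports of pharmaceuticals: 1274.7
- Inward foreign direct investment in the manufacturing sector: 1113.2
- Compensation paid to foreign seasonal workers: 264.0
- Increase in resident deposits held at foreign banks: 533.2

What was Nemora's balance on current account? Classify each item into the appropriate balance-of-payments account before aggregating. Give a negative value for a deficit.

2396.5

Goods: 1186.8 + 1778.2 + 1274.7 + 3157.3 - 3462.3 = 3934.7
Services: -567.2 - 632.8 + 396.8 - 412.4 - 1301.6 + 927.7 = -1589.5
Primary income: 406.4 - 264.0 = 142.4
Secondary income: -428.6 + 337.5 = -91.1
Current account = 3934.7 + (-1589.5) + 142.4 + (-91.1) = 2396.5
(Excluded from the current account — financial account: acquisition of a foreign subsidiary by a resident firm (outward FDI) 1922.8, sale of domestic government bonds to non-residents 2273.1, inward foreign direct investment in the manufacturing sector 1113.2, increase in resident deposits held at foreign banks 533.2; capital account: sale of embassy land to a foreign government 181.1.)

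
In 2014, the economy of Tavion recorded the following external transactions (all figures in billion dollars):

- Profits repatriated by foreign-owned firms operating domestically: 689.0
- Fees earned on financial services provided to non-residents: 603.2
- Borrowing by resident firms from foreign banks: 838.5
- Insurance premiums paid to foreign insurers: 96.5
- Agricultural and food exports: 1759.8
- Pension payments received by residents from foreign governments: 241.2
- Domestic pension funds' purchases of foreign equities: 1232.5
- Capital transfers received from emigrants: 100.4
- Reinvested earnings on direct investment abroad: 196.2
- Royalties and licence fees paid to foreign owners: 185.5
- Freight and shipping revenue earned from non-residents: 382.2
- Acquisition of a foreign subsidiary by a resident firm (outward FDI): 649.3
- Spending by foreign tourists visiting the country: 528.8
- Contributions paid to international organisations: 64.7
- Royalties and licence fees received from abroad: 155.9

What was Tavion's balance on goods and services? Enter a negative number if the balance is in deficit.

3147.9

Goods: 1759.8
Services: 155.9 + 528.8 - 185.5 - 96.5 + 603.2 + 382.2 = 1388.1
Trade balance = 1759.8 + 1388.1 = 3147.9
(Excluded from the trade balance — primary income: profits repatriated by foreign-owned firms operating domestically 689.0, reinvested earnings on direct investment abroad 196.2; financial account: borrowing by resident firms from foreign banks 838.5, domestic pension funds' purchases of foreign equities 1232.5, acquisition of a foreign subsidiary by a resident firm (outward FDI) 649.3; secondary income: pension payments received by residents from foreign governments 241.2, contributions paid to international organisations 64.7; capital account: capital transfers received from emigrants 100.4.)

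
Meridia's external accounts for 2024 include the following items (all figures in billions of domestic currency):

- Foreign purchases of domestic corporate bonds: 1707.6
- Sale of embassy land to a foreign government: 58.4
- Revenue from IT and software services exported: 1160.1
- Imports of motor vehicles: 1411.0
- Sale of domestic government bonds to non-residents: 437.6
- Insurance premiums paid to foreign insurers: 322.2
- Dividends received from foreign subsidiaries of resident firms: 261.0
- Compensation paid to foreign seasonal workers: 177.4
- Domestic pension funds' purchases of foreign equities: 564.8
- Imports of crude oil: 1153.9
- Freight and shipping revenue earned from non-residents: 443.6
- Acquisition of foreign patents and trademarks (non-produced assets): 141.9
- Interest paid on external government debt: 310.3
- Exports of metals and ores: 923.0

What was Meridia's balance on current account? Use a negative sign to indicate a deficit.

-587.1

Goods: 923.0 - 1411.0 - 1153.9 = -1641.9
Services: -322.2 + 1160.1 + 443.6 = 1281.5
Primary income: -310.3 - 177.4 + 261.0 = -226.7
Current account = (-1641.9) + 1281.5 + (-226.7) = -587.1
(Excluded from the current account — financial account: foreign purchases of domestic corporate bonds 1707.6, sale of domestic government bonds to non-residents 437.6, domestic pension funds' purchases of foreign equities 564.8; capital account: sale of embassy land to a foreign government 58.4, acquisition of foreign patents and trademarks (non-produced assets) 141.9.)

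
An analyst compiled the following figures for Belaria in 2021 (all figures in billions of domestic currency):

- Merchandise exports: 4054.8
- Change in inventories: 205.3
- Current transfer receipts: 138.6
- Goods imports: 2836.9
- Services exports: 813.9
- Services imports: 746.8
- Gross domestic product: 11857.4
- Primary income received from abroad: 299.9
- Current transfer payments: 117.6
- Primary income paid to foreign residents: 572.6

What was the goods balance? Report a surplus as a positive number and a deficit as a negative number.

Goods balance = 4054.8 - 2836.9 = 1217.9

1217.9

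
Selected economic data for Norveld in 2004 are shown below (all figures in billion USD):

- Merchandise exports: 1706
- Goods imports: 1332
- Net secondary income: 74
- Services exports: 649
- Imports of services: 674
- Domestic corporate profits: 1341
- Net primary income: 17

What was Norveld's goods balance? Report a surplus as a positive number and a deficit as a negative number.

Goods balance = 1706 - 1332 = 374

374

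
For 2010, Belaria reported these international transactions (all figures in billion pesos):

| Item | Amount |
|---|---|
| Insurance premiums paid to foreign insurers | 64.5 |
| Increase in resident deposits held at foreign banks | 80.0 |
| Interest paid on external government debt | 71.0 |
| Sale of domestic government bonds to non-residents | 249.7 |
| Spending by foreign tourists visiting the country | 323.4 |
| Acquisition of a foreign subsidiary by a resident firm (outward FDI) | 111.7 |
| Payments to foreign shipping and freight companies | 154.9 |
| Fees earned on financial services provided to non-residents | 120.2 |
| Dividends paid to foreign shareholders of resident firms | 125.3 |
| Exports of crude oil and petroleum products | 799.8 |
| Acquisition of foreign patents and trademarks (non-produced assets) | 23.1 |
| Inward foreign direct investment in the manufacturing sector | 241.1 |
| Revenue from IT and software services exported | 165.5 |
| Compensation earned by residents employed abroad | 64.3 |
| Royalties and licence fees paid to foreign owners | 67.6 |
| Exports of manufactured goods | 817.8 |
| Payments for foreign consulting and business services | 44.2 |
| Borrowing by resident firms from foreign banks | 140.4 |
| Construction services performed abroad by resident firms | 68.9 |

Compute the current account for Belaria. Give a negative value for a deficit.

Goods: 799.8 + 817.8 = 1617.6
Services: 323.4 - 67.6 + 68.9 + 120.2 - 44.2 - 154.9 - 64.5 + 165.5 = 346.8
Primary income: -125.3 - 71.0 + 64.3 = -132.0
Current account = 1617.6 + 346.8 + (-132.0) = 1832.4
(Excluded from the current account — financial account: increase in resident deposits held at foreign banks 80.0, sale of domestic government bonds to non-residents 249.7, acquisition of a foreign subsidiary by a resident firm (outward FDI) 111.7, inward foreign direct investment in the manufacturing sector 241.1, borrowing by resident firms from foreign banks 140.4; capital account: acquisition of foreign patents and trademarks (non-produced assets) 23.1.)

1832.4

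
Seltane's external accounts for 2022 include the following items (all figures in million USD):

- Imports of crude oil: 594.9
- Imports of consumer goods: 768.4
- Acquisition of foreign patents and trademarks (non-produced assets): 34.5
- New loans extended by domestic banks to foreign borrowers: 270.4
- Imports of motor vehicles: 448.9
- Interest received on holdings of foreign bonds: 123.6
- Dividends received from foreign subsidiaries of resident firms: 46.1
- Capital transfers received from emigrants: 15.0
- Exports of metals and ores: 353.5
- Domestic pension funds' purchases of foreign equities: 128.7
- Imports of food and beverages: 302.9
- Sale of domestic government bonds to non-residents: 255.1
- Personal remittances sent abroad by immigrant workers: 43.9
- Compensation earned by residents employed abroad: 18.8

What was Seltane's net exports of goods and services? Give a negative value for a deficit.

Goods: 353.5 - 448.9 - 302.9 - 594.9 - 768.4 = -1761.6
Trade balance = -1761.6 + 0.0 = -1761.6
(Excluded from the trade balance — capital account: acquisition of foreign patents and trademarks (non-produced assets) 34.5, capital transfers received from emigrants 15.0; financial account: new loans extended by domestic banks to foreign borrowers 270.4, domestic pension funds' purchases of foreign equities 128.7, sale of domestic government bonds to non-residents 255.1; primary income: interest received on holdings of foreign bonds 123.6, dividends received from foreign subsidiaries of resident firms 46.1, compensation earned by residents employed abroad 18.8; secondary income: personal remittances sent abroad by immigrant workers 43.9.)

-1761.6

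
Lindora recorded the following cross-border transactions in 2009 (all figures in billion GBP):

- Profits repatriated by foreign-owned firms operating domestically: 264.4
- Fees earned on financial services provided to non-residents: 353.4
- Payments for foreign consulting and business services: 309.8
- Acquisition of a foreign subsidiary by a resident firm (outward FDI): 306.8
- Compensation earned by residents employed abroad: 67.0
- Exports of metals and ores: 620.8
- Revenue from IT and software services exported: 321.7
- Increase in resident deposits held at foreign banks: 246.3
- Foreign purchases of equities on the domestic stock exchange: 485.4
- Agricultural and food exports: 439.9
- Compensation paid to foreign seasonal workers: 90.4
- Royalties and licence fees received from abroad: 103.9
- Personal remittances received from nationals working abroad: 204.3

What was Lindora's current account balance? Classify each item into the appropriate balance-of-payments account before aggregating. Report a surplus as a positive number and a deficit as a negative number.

Goods: 620.8 + 439.9 = 1060.7
Services: 353.4 + 103.9 - 309.8 + 321.7 = 469.2
Primary income: 67.0 - 90.4 - 264.4 = -287.8
Secondary income: 204.3
Current account = 1060.7 + 469.2 + (-287.8) + 204.3 = 1446.4
(Excluded from the current account — financial account: acquisition of a foreign subsidiary by a resident firm (outward FDI) 306.8, increase in resident deposits held at foreign banks 246.3, foreign purchases of equities on the domestic stock exchange 485.4.)

1446.4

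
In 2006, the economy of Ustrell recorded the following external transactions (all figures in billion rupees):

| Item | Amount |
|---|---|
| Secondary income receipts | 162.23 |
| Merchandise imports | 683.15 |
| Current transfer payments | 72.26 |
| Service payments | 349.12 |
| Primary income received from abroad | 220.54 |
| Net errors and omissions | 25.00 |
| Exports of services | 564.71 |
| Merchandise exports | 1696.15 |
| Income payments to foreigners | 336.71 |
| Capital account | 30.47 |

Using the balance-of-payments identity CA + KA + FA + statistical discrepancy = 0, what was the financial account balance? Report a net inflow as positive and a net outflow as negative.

-1257.86

Goods balance = 1696.15 - 683.15 = 1013.00
Services balance = 564.71 - 349.12 = 215.59
Trade balance (goods + services) = 1013.00 + 215.59 = 1228.59
Net primary income = 220.54 - 336.71 = -116.17
Net secondary income = 162.23 - 72.26 = 89.97
Current account = 1228.59 + (-116.17) + 89.97 = 1202.39
Financial account = -(1202.39 + 30.47 + 25.00) = -1257.86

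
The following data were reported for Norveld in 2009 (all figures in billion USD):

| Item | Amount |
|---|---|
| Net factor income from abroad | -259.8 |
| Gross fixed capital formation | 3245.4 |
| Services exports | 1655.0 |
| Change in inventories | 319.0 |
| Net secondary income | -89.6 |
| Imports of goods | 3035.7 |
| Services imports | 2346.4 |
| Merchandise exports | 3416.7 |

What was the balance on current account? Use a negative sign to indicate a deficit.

-659.8

Goods balance = 3416.7 - 3035.7 = 381.0
Services balance = 1655.0 - 2346.4 = -691.4
Trade balance (goods + services) = 381.0 + (-691.4) = -310.4
Net primary income = -259.8
Net secondary income = -89.6
Current account = -310.4 + (-259.8) + (-89.6) = -659.8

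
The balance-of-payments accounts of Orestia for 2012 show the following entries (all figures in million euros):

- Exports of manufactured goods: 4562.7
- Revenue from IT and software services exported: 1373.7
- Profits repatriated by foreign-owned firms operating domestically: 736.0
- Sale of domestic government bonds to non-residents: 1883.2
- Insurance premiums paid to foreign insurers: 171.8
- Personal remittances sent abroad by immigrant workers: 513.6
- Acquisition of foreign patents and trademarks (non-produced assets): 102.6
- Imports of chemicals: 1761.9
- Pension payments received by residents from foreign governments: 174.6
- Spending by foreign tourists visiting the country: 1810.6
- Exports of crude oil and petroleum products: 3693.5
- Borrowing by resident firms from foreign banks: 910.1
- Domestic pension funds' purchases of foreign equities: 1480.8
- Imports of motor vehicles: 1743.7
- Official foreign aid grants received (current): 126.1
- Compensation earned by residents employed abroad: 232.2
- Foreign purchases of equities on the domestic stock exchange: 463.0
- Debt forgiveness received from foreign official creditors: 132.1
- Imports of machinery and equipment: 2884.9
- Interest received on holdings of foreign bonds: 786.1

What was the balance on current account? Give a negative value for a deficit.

Goods: -1743.7 + 4562.7 + 3693.5 - 1761.9 - 2884.9 = 1865.7
Services: 1810.6 + 1373.7 - 171.8 = 3012.5
Primary income: 786.1 - 736.0 + 232.2 = 282.3
Secondary income: 174.6 + 126.1 - 513.6 = -212.9
Current account = 1865.7 + 3012.5 + 282.3 + (-212.9) = 4947.6
(Excluded from the current account — financial account: sale of domestic government bonds to non-residents 1883.2, borrowing by resident firms from foreign banks 910.1, domestic pension funds' purchases of foreign equities 1480.8, foreign purchases of equities on the domestic stock exchange 463.0; capital account: acquisition of foreign patents and trademarks (non-produced assets) 102.6, debt forgiveness received from foreign official creditors 132.1.)

4947.6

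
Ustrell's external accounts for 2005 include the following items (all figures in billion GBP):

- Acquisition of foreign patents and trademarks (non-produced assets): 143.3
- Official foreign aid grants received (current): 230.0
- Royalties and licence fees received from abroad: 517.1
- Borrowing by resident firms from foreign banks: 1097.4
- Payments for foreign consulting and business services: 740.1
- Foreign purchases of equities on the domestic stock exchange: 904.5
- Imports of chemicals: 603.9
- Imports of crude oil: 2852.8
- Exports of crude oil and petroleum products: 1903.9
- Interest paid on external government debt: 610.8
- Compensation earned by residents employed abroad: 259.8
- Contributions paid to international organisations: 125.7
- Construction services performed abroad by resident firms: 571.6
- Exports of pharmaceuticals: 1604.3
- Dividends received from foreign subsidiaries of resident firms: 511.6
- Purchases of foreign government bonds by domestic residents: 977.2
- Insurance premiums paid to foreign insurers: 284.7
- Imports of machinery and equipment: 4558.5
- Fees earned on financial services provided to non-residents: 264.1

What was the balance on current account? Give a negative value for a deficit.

Goods: 1903.9 - 4558.5 + 1604.3 - 2852.8 - 603.9 = -4507.0
Services: -740.1 + 264.1 + 517.1 - 284.7 + 571.6 = 328.0
Primary income: 511.6 + 259.8 - 610.8 = 160.6
Secondary income: -125.7 + 230.0 = 104.3
Current account = (-4507.0) + 328.0 + 160.6 + 104.3 = -3914.1
(Excluded from the current account — capital account: acquisition of foreign patents and trademarks (non-produced assets) 143.3; financial account: borrowing by resident firms from foreign banks 1097.4, foreign purchases of equities on the domestic stock exchange 904.5, purchases of foreign government bonds by domestic residents 977.2.)

-3914.1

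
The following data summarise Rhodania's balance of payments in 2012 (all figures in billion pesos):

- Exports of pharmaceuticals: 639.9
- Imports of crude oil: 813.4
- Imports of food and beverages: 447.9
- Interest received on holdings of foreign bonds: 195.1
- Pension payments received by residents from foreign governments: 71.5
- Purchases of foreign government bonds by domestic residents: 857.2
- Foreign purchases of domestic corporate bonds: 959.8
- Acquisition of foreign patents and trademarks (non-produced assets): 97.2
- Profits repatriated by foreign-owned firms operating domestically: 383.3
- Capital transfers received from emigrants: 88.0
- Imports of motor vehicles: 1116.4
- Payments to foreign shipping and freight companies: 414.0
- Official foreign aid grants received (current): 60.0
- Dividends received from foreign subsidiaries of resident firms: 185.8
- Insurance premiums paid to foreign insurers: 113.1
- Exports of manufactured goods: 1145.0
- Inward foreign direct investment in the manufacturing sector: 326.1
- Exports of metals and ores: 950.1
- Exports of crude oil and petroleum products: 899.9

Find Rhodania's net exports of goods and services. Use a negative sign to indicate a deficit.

Goods: 899.9 + 950.1 - 813.4 - 447.9 - 1116.4 + 639.9 + 1145.0 = 1257.2
Services: -414.0 - 113.1 = -527.1
Trade balance = 1257.2 + (-527.1) = 730.1
(Excluded from the trade balance — primary income: interest received on holdings of foreign bonds 195.1, profits repatriated by foreign-owned firms operating domestically 383.3, dividends received from foreign subsidiaries of resident firms 185.8; secondary income: pension payments received by residents from foreign governments 71.5, official foreign aid grants received (current) 60.0; financial account: purchases of foreign government bonds by domestic residents 857.2, foreign purchases of domestic corporate bonds 959.8, inward foreign direct investment in the manufacturing sector 326.1; capital account: acquisition of foreign patents and trademarks (non-produced assets) 97.2, capital transfers received from emigrants 88.0.)

730.1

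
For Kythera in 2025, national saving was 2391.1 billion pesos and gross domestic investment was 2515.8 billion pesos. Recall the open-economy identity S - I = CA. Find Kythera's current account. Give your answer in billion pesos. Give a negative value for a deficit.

-124.7

CA = S - I = 2391.1 - 2515.8 = -124.7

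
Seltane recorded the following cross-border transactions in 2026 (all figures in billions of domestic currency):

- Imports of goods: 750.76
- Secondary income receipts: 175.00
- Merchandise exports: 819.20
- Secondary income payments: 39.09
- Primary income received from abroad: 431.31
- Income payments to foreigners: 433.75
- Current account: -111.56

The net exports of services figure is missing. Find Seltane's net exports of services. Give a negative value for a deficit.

Current account = goods balance + services balance + net primary income + net secondary income
Sum of the known components = 201.91
Net exports of services = CA - (known components) = -111.56 - 201.91 = -313.47

-313.47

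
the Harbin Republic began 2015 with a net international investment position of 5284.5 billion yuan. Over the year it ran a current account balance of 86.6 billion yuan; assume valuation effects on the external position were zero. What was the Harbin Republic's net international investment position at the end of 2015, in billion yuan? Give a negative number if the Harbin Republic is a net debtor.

5371.1

With no valuation effects, change in NIIP = current account = 86.6
End-of-year NIIP = 5284.5 + 86.6 = 5371.1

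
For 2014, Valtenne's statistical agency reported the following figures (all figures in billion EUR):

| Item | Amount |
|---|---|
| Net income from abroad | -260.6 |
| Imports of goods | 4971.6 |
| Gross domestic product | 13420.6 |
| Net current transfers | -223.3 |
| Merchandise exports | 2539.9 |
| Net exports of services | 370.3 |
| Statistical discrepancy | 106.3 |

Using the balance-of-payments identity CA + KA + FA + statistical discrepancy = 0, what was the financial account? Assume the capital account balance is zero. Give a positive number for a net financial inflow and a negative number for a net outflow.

2439.0

Goods balance = 2539.9 - 4971.6 = -2431.7
Services balance = 370.3
Trade balance (goods + services) = -2431.7 + 370.3 = -2061.4
Net primary income = -260.6
Net secondary income = -223.3
Current account = -2061.4 + (-260.6) + (-223.3) = -2545.3
Financial account = -(-2545.3 + 106.3) = 2439.0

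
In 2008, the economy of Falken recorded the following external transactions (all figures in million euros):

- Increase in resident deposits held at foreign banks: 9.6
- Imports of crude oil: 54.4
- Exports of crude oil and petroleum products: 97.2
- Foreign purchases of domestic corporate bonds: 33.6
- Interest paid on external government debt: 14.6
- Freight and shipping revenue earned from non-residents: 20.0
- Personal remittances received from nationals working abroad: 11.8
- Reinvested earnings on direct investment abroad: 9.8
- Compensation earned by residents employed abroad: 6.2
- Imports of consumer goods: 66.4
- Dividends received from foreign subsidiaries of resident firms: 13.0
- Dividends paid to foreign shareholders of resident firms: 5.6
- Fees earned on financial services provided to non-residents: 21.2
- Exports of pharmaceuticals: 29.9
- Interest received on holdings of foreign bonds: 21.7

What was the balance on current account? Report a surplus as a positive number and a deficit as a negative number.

89.8

Goods: 97.2 + 29.9 - 66.4 - 54.4 = 6.3
Services: 21.2 + 20.0 = 41.2
Primary income: 21.7 + 6.2 + 9.8 - 5.6 - 14.6 + 13.0 = 30.5
Secondary income: 11.8
Current account = 6.3 + 41.2 + 30.5 + 11.8 = 89.8
(Excluded from the current account — financial account: increase in resident deposits held at foreign banks 9.6, foreign purchases of domestic corporate bonds 33.6.)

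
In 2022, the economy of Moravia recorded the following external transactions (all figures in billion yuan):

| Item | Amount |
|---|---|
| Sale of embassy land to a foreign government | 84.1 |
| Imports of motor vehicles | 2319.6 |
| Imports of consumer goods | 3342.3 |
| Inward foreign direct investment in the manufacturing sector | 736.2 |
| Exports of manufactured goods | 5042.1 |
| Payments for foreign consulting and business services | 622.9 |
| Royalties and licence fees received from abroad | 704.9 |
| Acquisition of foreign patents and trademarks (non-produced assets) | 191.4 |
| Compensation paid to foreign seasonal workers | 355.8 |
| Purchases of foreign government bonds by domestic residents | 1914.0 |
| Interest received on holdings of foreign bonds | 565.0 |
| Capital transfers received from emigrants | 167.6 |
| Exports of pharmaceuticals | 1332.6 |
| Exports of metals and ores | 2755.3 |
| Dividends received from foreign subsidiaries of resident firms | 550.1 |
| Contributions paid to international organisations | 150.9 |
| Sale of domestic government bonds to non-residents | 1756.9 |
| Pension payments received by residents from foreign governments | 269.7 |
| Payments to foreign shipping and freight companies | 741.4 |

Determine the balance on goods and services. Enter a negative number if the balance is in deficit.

2808.7

Goods: 2755.3 + 5042.1 + 1332.6 - 2319.6 - 3342.3 = 3468.1
Services: -622.9 - 741.4 + 704.9 = -659.4
Trade balance = 3468.1 + (-659.4) = 2808.7
(Excluded from the trade balance — capital account: sale of embassy land to a foreign government 84.1, acquisition of foreign patents and trademarks (non-produced assets) 191.4, capital transfers received from emigrants 167.6; financial account: inward foreign direct investment in the manufacturing sector 736.2, purchases of foreign government bonds by domestic residents 1914.0, sale of domestic government bonds to non-residents 1756.9; primary income: compensation paid to foreign seasonal workers 355.8, interest received on holdings of foreign bonds 565.0, dividends received from foreign subsidiaries of resident firms 550.1; secondary income: contributions paid to international organisations 150.9, pension payments received by residents from foreign governments 269.7.)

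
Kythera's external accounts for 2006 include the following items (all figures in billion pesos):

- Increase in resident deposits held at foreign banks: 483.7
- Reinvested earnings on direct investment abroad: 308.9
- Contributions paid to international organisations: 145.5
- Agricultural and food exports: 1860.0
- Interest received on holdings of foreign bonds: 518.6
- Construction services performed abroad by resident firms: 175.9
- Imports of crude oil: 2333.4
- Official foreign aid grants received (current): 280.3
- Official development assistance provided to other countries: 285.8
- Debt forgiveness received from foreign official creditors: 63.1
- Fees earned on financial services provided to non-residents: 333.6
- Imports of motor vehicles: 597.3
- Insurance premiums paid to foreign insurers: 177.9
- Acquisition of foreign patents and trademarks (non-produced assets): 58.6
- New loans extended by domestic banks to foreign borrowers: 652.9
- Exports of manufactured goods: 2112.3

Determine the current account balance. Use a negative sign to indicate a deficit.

Goods: -597.3 + 2112.3 - 2333.4 + 1860.0 = 1041.6
Services: 175.9 + 333.6 - 177.9 = 331.6
Primary income: 518.6 + 308.9 = 827.5
Secondary income: -145.5 - 285.8 + 280.3 = -151.0
Current account = 1041.6 + 331.6 + 827.5 + (-151.0) = 2049.7
(Excluded from the current account — financial account: increase in resident deposits held at foreign banks 483.7, new loans extended by domestic banks to foreign borrowers 652.9; capital account: debt forgiveness received from foreign official creditors 63.1, acquisition of foreign patents and trademarks (non-produced assets) 58.6.)

2049.7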